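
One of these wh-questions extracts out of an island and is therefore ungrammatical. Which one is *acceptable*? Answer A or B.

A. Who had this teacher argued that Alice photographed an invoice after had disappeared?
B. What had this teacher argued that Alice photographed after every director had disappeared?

In A, the wh-phrase is extracted from inside an adjunct island (introduced by "after"), which blocks movement.
In B, the extraction path crosses only that-complement boundaries, which are transparent.
So B is grammatical.

B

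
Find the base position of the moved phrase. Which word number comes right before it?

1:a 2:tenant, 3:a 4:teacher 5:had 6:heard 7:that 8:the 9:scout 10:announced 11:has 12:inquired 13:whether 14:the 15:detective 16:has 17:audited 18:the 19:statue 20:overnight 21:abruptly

10

The displaced element is "a tenant" (word 2).
It is linked across 2 clause boundaries (that → Ø).
It functions as the subject of "inquired", so the gap sits immediately after word 10 ("announced").
Base order: A teacher had heard that the scout announced a tenant has inquired whether the detective has audited the statue overnight abruptly.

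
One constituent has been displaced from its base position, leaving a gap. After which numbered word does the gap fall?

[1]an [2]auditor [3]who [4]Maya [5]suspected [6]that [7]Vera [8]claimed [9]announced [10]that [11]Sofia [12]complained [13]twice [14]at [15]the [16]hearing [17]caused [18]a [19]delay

8

The displaced element is "an auditor" (word 2).
It is linked across 2 clause boundaries (that → Ø).
It functions as the subject of "announced", so the gap sits immediately after word 8 ("claimed").
Base order: Maya suspected that Vera claimed an auditor announced that Sofia complained twice at the hearing.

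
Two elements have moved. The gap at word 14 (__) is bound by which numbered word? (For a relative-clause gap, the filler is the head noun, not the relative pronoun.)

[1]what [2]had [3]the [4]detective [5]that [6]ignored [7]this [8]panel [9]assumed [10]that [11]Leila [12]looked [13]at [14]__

The marked gap is the object of the preposition "at" of "looked".
Its filler is the fronted wh-phrase "what", at word 1.
(The other dependency links word 4 to a gap after word 5.)

1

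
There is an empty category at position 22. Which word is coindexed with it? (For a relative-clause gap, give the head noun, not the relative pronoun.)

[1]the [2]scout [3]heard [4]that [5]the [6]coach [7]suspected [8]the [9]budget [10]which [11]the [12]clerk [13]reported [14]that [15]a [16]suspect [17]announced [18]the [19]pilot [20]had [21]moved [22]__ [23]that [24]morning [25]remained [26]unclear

The gap at 22 is the object of "moved", inside a relative clause.
The relative pronoun is "which" (word 10); it is bound by the head noun immediately before it.
Its filler is the head noun "budget", at word 9.

9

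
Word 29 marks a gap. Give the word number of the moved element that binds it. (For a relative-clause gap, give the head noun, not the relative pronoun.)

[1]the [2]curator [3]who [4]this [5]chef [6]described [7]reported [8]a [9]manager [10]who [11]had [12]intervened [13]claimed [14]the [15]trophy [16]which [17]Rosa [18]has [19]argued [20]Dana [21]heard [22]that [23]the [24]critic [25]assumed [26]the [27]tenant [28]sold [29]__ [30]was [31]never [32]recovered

The gap at 29 is the object of "sold", inside a relative clause.
The relative pronoun is "which" (word 16); it is bound by the head noun immediately before it.
Its filler is the head noun "trophy", at word 15.

15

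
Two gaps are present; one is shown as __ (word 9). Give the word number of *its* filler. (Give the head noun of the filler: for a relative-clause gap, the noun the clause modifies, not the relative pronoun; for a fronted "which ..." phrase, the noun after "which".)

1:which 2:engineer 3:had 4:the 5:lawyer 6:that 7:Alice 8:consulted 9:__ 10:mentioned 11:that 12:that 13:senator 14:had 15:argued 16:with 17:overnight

5

The marked gap is inside the relative clause, the direct object of "consulted".
Its filler is the head noun "lawyer" (via "that"), at word 5.
(The other dependency links word 2 to a gap after word 16.)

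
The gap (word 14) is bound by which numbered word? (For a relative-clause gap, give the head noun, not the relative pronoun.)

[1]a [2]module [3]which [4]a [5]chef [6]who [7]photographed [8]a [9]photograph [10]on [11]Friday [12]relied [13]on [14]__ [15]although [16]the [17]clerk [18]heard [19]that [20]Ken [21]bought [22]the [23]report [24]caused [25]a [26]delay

2

The gap at 14 is the prepositional object of "relied", inside a relative clause.
The relative pronoun is "which" (word 3); it is bound by the head noun immediately before it.
Its filler is the head noun "module", at word 2.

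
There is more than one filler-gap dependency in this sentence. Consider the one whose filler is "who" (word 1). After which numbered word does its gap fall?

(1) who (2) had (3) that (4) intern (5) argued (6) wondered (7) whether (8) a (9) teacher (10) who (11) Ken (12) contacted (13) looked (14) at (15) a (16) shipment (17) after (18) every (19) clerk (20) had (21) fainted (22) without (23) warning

The displaced element is "who" (word 1).
It is linked across 1 clause boundary (Ø).
It functions as the subject of "wondered", so the gap sits immediately after word 5 ("argued").
Base order: That intern had argued that who wondered whether a teacher who Ken contacted looked at a shipment after every clerk had fainted without warning.

5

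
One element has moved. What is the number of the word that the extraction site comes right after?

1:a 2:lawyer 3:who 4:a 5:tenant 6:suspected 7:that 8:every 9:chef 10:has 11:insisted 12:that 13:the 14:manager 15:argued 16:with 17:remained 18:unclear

The displaced element is "a lawyer" (word 2).
It is linked across 2 clause boundaries (that → that).
It functions as the object of the preposition "with" of "argued", so the gap sits immediately after word 16 ("with").
Base order: A tenant suspected that every chef has insisted that the manager argued with a lawyer.

16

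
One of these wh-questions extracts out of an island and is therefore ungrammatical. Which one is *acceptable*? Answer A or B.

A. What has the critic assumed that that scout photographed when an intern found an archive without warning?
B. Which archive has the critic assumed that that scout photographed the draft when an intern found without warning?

In B, the wh-phrase is extracted from inside an adjunct island (introduced by "when"), which blocks movement.
In A, the extraction path crosses only that-complement boundaries, which are transparent.
So A is grammatical.

A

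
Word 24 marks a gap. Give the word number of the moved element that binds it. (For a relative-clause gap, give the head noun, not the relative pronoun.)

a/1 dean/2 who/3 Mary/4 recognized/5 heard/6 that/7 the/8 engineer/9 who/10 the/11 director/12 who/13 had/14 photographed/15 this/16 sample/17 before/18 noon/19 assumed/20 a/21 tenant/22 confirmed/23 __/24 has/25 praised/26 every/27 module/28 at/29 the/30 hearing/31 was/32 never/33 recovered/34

The gap at 24 is the subject of "praised", inside a relative clause.
The relative pronoun is "who" (word 10); it is bound by the head noun immediately before it.
Its filler is the head noun "engineer", at word 9.

9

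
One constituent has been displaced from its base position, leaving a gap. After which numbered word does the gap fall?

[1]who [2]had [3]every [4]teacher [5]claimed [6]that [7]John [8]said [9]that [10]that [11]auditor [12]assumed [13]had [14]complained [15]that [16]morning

The displaced element is "who" (word 1).
It is linked across 3 clause boundaries (that → that → Ø).
It functions as the subject of "complained", so the gap sits immediately after word 12 ("assumed").
Base order: Every teacher had claimed that John said that that auditor assumed that who had complained that morning.

12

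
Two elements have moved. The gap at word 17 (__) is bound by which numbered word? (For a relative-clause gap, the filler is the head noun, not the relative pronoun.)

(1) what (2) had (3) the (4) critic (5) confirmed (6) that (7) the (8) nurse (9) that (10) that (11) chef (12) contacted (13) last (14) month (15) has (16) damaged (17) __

The marked gap is the direct object of "damaged".
Its filler is the fronted wh-phrase "what", at word 1.
(The other dependency links word 8 to a gap after word 12.)

1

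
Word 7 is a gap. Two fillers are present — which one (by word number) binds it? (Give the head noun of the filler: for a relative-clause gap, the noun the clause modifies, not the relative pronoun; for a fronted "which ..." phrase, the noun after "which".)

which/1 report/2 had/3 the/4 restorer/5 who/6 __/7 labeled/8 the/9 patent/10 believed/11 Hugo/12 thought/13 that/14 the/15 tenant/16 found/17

5

The marked gap is inside the relative clause, the subject of "labeled".
Its filler is the head noun "restorer" (via "who"), at word 5.
(The other dependency links word 2 to a gap after word 17.)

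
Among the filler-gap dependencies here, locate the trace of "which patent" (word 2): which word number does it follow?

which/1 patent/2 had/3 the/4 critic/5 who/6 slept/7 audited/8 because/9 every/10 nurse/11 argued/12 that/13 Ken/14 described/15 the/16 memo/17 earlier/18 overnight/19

The displaced element is "which patent" (word 2).
It functions as the direct object of "audited", so the gap sits immediately after word 8 ("audited").
Base order: The critic who slept had audited which patent because every nurse argued that Ken described the memo earlier overnight.

8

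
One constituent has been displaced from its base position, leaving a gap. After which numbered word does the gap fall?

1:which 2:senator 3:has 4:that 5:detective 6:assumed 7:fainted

The displaced element is "which senator" (word 2).
It is linked across 1 clause boundary (Ø).
It functions as the subject of "fainted", so the gap sits immediately after word 6 ("assumed").
Base order: That detective has assumed which senator fainted.

6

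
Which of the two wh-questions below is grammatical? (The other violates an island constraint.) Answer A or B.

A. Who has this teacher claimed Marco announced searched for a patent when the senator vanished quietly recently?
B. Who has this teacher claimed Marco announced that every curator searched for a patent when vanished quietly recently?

In B, the wh-phrase is extracted from inside an adjunct island (introduced by "when"), which blocks movement.
In A, the extraction path crosses only that-complement boundaries, which are transparent.
So A is grammatical.

A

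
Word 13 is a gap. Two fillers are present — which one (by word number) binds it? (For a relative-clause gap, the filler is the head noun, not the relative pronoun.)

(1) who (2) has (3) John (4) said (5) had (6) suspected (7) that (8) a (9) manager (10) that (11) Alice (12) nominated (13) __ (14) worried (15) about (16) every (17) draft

9

The marked gap is inside the relative clause, the direct object of "nominated".
Its filler is the head noun "manager" (via "that"), at word 9.
(The other dependency links word 1 to a gap after word 4.)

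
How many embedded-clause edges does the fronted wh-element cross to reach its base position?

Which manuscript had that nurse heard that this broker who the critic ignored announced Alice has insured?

2

"which manuscript" is extracted from the object of "insured".
Boundaries crossed, outermost first: [that], [Ø] — 2 in total.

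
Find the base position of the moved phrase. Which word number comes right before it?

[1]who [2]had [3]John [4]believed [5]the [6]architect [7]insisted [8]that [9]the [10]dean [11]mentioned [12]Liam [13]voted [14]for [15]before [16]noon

14

The displaced element is "who" (word 1).
It is linked across 3 clause boundaries (Ø → that → Ø).
It functions as the object of the preposition "for" of "voted", so the gap sits immediately after word 14 ("for").
Base order: John had believed the architect insisted that the dean mentioned Liam voted for who before noon.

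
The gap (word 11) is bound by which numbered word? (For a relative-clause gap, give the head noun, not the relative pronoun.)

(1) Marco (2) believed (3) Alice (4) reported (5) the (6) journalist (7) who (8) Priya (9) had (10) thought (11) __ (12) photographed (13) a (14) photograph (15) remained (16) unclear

The gap at 11 is the subject of "photographed", inside a relative clause.
The relative pronoun is "who" (word 7); it is bound by the head noun immediately before it.
Its filler is the head noun "journalist", at word 6.

6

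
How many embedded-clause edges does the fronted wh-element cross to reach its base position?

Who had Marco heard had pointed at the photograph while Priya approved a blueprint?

"who" is extracted from the subject of "pointed".
Boundaries crossed, outermost first: [Ø] — 1 in total.

1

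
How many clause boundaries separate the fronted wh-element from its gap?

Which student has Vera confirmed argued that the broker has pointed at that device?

1

"which student" is extracted from the subject of "argued".
Boundaries crossed, outermost first: [Ø] — 1 in total.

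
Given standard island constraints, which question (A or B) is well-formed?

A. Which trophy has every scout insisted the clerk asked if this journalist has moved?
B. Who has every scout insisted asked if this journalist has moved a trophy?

In A, the wh-phrase is extracted from inside a wh-island (introduced by "if"), which blocks movement.
In B, the extraction path crosses only that-complement boundaries, which are transparent.
So B is grammatical.

B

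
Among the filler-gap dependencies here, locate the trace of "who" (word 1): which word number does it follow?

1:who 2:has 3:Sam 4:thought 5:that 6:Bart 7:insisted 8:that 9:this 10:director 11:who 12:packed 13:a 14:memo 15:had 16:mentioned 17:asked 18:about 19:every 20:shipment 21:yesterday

16

The displaced element is "who" (word 1).
It is linked across 3 clause boundaries (that → that → Ø).
It functions as the subject of "asked", so the gap sits immediately after word 16 ("mentioned").
Base order: Sam has thought that Bart insisted that this director who packed a memo had mentioned who asked about every shipment yesterday.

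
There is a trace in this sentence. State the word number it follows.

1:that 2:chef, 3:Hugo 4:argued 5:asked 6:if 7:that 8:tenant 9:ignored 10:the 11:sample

4

The displaced element is "that chef" (word 2).
It is linked across 1 clause boundary (Ø).
It functions as the subject of "asked", so the gap sits immediately after word 4 ("argued").
Base order: Hugo argued that that chef asked if that tenant ignored the sample.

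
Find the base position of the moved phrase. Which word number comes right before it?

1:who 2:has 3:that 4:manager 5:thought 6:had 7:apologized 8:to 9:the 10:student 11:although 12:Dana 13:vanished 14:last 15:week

The displaced element is "who" (word 1).
It is linked across 1 clause boundary (Ø).
It functions as the subject of "apologized", so the gap sits immediately after word 5 ("thought").
Base order: That manager has thought who had apologized to the student although Dana vanished last week.

5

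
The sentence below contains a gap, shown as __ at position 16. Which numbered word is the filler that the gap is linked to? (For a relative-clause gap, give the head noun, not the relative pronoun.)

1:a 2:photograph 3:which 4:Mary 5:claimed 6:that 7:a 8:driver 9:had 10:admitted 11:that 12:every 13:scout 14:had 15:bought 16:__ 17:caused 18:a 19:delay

The gap at 16 is the object of "bought", inside a relative clause.
The relative pronoun is "which" (word 3); it is bound by the head noun immediately before it.
Its filler is the head noun "photograph", at word 2.

2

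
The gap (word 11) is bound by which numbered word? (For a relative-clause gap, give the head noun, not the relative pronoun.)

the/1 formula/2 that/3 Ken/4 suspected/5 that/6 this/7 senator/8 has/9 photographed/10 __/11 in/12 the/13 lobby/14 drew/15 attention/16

The gap at 11 is the object of "photographed", inside a relative clause.
The relative pronoun is "that" (word 3); it is bound by the head noun immediately before it.
Its filler is the head noun "formula", at word 2.

2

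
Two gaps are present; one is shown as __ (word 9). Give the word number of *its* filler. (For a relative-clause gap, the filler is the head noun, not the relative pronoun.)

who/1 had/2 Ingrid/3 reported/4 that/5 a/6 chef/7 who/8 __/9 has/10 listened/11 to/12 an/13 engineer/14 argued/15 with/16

The marked gap is inside the relative clause, the subject of "listened".
Its filler is the head noun "chef" (via "who"), at word 7.
(The other dependency links word 1 to a gap after word 16.)

7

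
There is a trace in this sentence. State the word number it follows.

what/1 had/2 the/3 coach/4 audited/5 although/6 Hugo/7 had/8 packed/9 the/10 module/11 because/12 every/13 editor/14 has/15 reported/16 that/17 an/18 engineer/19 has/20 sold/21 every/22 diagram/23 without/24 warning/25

The displaced element is "what" (word 1).
It functions as the direct object of "audited", so the gap sits immediately after word 5 ("audited").
Base order: The coach had audited what although Hugo had packed the module because every editor has reported that an engineer has sold every diagram without warning.

5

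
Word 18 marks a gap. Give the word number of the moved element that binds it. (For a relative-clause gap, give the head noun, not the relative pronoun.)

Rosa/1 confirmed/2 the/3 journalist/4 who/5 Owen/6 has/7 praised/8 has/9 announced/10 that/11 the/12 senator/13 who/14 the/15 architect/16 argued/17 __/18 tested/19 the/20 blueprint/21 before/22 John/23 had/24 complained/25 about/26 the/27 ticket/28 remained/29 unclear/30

13

The gap at 18 is the subject of "tested", inside a relative clause.
The relative pronoun is "who" (word 14); it is bound by the head noun immediately before it.
Its filler is the head noun "senator", at word 13.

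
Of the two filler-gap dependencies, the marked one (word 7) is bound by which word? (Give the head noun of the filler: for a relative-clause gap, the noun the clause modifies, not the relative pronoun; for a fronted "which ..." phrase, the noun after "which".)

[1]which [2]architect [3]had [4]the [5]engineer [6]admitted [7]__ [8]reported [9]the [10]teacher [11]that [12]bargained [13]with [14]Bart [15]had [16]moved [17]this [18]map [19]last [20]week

The marked gap is the subject of "reported".
Its filler is the fronted wh-phrase "which architect", at word 2.
(The other dependency links word 10 to a gap after word 11.)

2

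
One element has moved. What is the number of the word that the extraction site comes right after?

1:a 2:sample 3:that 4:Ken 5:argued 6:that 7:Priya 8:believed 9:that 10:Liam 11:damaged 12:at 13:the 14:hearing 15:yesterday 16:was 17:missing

The displaced element is "a sample" (word 2).
It is linked across 2 clause boundaries (that → that).
It functions as the direct object of "damaged", so the gap sits immediately after word 11 ("damaged").
Base order: Ken argued that Priya believed that Liam damaged a sample at the hearing yesterday.

11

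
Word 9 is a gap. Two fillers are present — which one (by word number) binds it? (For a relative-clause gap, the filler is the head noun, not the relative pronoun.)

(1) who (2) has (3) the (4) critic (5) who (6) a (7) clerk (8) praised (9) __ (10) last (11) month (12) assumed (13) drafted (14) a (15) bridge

The marked gap is inside the relative clause, the direct object of "praised".
Its filler is the head noun "critic" (via "who"), at word 4.
(The other dependency links word 1 to a gap after word 12.)

4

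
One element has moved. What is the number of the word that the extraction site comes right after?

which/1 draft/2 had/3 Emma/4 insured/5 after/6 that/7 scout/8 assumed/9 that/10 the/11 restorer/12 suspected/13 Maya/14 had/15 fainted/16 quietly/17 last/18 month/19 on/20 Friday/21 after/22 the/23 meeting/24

5

The displaced element is "which draft" (word 2).
It functions as the direct object of "insured", so the gap sits immediately after word 5 ("insured").
Base order: Emma had insured which draft after that scout assumed that the restorer suspected Maya had fainted quietly last month on Friday after the meeting.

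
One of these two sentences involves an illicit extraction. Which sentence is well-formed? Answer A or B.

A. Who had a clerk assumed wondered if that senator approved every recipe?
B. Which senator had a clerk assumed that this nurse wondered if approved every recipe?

A

In B, the wh-phrase is extracted from inside a wh-island (introduced by "if"), which blocks movement.
In A, the extraction path crosses only that-complement boundaries, which are transparent.
So A is grammatical.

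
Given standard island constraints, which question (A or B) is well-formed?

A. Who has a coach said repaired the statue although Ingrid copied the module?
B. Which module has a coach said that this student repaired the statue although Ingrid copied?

A

In B, the wh-phrase is extracted from inside an adjunct island (introduced by "although"), which blocks movement.
In A, the extraction path crosses only that-complement boundaries, which are transparent.
So A is grammatical.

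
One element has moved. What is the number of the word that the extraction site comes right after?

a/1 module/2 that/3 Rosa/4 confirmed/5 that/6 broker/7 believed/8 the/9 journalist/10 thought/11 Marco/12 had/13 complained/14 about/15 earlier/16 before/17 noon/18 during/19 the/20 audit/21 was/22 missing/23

The displaced element is "a module" (word 2).
It is linked across 3 clause boundaries (Ø → Ø → Ø).
It functions as the object of the preposition "about" of "complained", so the gap sits immediately after word 15 ("about").
Base order: Rosa confirmed that broker believed the journalist thought Marco had complained about a module earlier before noon during the audit.

15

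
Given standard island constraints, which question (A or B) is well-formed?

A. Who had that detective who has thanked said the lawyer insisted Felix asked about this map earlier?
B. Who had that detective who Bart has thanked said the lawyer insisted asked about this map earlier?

In A, the wh-phrase is extracted from inside a complex-NP island (relative clause) (introduced by "who"), which blocks movement.
In B, the extraction path crosses only that-complement boundaries, which are transparent.
So B is grammatical.

B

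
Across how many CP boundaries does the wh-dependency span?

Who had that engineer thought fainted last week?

"who" is extracted from the subject of "fainted".
Boundaries crossed, outermost first: [Ø] — 1 in total.

1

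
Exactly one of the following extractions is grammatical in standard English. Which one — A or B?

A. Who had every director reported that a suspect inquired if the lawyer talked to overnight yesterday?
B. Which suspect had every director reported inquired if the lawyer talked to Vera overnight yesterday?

B

In A, the wh-phrase is extracted from inside a wh-island (introduced by "if"), which blocks movement.
In B, the extraction path crosses only that-complement boundaries, which are transparent.
So B is grammatical.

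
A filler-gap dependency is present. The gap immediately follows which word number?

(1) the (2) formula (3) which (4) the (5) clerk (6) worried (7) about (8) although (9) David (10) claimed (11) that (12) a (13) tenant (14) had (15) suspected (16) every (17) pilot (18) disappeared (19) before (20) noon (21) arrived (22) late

7

The displaced element is "the formula" (word 2).
It functions as the object of the preposition "about" of "worried", so the gap sits immediately after word 7 ("about").
Base order: The clerk worried about the formula although David claimed that a tenant had suspected every pilot disappeared before noon.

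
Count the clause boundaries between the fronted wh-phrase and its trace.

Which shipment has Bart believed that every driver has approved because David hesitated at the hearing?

1

"which shipment" is extracted from the object of "approved".
Boundaries crossed, outermost first: [that] — 1 in total.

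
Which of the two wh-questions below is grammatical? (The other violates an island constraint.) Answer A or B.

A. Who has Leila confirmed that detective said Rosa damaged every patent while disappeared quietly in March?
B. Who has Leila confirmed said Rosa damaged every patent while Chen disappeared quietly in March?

In A, the wh-phrase is extracted from inside an adjunct island (introduced by "while"), which blocks movement.
In B, the extraction path crosses only that-complement boundaries, which are transparent.
So B is grammatical.

B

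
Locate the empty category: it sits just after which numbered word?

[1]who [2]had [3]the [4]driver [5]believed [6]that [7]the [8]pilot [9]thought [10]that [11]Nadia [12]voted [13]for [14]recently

The displaced element is "who" (word 1).
It is linked across 2 clause boundaries (that → that).
It functions as the object of the preposition "for" of "voted", so the gap sits immediately after word 13 ("for").
Base order: The driver had believed that the pilot thought that Nadia voted for who recently.

13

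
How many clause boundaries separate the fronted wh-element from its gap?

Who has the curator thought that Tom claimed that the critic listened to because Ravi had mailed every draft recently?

2

"who" is extracted from the PP object of "listened".
Boundaries crossed, outermost first: [that], [that] — 2 in total.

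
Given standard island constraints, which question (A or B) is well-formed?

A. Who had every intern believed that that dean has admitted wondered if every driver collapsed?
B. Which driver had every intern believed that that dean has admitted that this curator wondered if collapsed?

A

In B, the wh-phrase is extracted from inside a wh-island (introduced by "if"), which blocks movement.
In A, the extraction path crosses only that-complement boundaries, which are transparent.
So A is grammatical.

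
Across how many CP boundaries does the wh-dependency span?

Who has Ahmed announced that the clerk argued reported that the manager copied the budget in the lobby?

2

"who" is extracted from the subject of "reported".
Boundaries crossed, outermost first: [that], [Ø] — 2 in total.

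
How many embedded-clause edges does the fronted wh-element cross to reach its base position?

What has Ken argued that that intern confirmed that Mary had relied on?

"what" is extracted from the PP object of "relied".
Boundaries crossed, outermost first: [that], [that] — 2 in total.

2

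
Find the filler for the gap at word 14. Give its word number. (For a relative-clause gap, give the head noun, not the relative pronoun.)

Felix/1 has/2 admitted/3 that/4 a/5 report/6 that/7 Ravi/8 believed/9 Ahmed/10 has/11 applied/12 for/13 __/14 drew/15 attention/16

The gap at 14 is the prepositional object of "applied", inside a relative clause.
The relative pronoun is "that" (word 7); it is bound by the head noun immediately before it.
Its filler is the head noun "report", at word 6.

6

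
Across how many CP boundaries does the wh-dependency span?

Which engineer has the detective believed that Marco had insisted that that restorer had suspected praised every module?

"which engineer" is extracted from the subject of "praised".
Boundaries crossed, outermost first: [that], [that], [Ø] — 3 in total.

3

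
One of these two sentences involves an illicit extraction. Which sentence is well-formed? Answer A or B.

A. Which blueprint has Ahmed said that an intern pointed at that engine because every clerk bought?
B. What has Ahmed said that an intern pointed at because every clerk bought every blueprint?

In A, the wh-phrase is extracted from inside an adjunct island (introduced by "because"), which blocks movement.
In B, the extraction path crosses only that-complement boundaries, which are transparent.
So B is grammatical.

B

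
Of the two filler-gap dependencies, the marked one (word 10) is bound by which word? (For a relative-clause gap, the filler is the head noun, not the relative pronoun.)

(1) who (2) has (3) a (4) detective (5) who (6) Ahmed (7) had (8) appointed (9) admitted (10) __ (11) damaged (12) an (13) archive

1

The marked gap is the subject of "damaged".
Its filler is the fronted wh-phrase "who", at word 1.
(The other dependency links word 4 to a gap after word 8.)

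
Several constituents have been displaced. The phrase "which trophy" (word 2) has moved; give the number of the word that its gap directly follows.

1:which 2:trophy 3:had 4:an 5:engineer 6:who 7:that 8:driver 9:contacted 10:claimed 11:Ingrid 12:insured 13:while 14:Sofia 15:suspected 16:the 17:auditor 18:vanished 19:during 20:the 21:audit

12

The displaced element is "which trophy" (word 2).
It is linked across 1 clause boundary (Ø).
It functions as the direct object of "insured", so the gap sits immediately after word 12 ("insured").
Base order: An engineer who that driver contacted had claimed Ingrid insured which trophy while Sofia suspected the auditor vanished during the audit.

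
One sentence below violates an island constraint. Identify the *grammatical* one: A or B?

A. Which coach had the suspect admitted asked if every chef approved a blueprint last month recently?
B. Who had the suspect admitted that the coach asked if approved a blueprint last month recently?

In B, the wh-phrase is extracted from inside a wh-island (introduced by "if"), which blocks movement.
In A, the extraction path crosses only that-complement boundaries, which are transparent.
So A is grammatical.

A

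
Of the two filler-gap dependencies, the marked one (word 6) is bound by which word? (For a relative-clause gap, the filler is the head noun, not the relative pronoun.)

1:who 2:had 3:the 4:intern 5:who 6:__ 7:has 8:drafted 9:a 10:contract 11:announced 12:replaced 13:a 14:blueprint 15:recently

The marked gap is inside the relative clause, the subject of "drafted".
Its filler is the head noun "intern" (via "who"), at word 4.
(The other dependency links word 1 to a gap after word 11.)

4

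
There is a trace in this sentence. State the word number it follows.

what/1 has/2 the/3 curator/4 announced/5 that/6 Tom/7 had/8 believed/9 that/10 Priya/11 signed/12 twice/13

12

The displaced element is "what" (word 1).
It is linked across 2 clause boundaries (that → that).
It functions as the direct object of "signed", so the gap sits immediately after word 12 ("signed").
Base order: The curator has announced that Tom had believed that Priya signed what twice.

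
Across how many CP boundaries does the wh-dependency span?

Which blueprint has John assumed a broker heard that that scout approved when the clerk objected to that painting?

2

"which blueprint" is extracted from the object of "approved".
Boundaries crossed, outermost first: [Ø], [that] — 2 in total.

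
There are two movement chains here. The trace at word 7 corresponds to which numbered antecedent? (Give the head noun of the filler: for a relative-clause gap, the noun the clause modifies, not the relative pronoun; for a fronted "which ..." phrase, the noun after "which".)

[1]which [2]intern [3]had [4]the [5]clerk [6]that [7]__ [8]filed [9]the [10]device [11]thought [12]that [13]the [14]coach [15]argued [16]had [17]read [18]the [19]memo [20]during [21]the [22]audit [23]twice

The marked gap is inside the relative clause, the subject of "filed".
Its filler is the head noun "clerk" (via "that"), at word 5.
(The other dependency links word 2 to a gap after word 15.)

5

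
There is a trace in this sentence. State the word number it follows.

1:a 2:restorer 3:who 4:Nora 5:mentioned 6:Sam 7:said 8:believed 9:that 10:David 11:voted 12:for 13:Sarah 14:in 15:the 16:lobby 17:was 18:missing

The displaced element is "a restorer" (word 2).
It is linked across 2 clause boundaries (Ø → Ø).
It functions as the subject of "believed", so the gap sits immediately after word 7 ("said").
Base order: Nora mentioned Sam said that a restorer believed that David voted for Sarah in the lobby.

7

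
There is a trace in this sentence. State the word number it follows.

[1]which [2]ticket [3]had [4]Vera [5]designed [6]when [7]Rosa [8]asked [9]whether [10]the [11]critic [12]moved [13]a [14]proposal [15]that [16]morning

5

The displaced element is "which ticket" (word 2).
It functions as the direct object of "designed", so the gap sits immediately after word 5 ("designed").
Base order: Vera had designed which ticket when Rosa asked whether the critic moved a proposal that morning.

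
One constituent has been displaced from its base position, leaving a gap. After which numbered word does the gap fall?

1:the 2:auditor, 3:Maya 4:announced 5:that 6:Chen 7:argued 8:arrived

7

The displaced element is "the auditor" (word 2).
It is linked across 2 clause boundaries (that → Ø).
It functions as the subject of "arrived", so the gap sits immediately after word 7 ("argued").
Base order: Maya announced that Chen argued that the auditor arrived.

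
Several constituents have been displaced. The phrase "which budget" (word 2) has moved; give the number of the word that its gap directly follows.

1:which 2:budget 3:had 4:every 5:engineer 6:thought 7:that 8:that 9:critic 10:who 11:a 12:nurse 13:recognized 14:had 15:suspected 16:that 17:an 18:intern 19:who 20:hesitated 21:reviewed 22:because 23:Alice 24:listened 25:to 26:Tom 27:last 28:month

The displaced element is "which budget" (word 2).
It is linked across 2 clause boundaries (that → that).
It functions as the direct object of "reviewed", so the gap sits immediately after word 21 ("reviewed").
Base order: Every engineer had thought that that critic who a nurse recognized had suspected that an intern who hesitated reviewed which budget because Alice listened to Tom last month.

21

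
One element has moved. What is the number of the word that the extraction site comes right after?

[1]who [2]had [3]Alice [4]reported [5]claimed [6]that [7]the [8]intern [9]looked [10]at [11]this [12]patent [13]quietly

4

The displaced element is "who" (word 1).
It is linked across 1 clause boundary (Ø).
It functions as the subject of "claimed", so the gap sits immediately after word 4 ("reported").
Base order: Alice had reported that who claimed that the intern looked at this patent quietly.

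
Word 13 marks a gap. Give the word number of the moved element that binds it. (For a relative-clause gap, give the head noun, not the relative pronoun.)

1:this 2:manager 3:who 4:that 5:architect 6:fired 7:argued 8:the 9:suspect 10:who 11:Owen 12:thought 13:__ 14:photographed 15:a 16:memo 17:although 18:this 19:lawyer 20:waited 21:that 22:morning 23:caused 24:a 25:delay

The gap at 13 is the subject of "photographed", inside a relative clause.
The relative pronoun is "who" (word 10); it is bound by the head noun immediately before it.
Its filler is the head noun "suspect", at word 9.

9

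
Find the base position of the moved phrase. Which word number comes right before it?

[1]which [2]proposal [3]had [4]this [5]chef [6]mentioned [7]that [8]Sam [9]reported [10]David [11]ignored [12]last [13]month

The displaced element is "which proposal" (word 2).
It is linked across 2 clause boundaries (that → Ø).
It functions as the direct object of "ignored", so the gap sits immediately after word 11 ("ignored").
Base order: This chef had mentioned that Sam reported David ignored which proposal last month.

11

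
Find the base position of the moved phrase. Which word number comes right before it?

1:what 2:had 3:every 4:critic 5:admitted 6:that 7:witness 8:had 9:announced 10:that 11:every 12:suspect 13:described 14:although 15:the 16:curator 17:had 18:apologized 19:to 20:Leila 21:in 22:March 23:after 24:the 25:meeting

13

The displaced element is "what" (word 1).
It is linked across 2 clause boundaries (Ø → that).
It functions as the direct object of "described", so the gap sits immediately after word 13 ("described").
Base order: Every critic had admitted that witness had announced that every suspect described what although the curator had apologized to Leila in March after the meeting.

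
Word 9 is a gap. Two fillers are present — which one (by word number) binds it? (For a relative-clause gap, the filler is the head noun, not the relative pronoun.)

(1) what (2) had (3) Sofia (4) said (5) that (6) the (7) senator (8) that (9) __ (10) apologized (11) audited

7

The marked gap is inside the relative clause, the subject of "apologized".
Its filler is the head noun "senator" (via "that"), at word 7.
(The other dependency links word 1 to a gap after word 11.)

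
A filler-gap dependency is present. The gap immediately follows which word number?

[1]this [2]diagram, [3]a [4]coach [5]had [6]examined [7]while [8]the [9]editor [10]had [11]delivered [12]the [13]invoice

6

The displaced element is "this diagram" (word 2).
It functions as the direct object of "examined", so the gap sits immediately after word 6 ("examined").
Base order: A coach had examined this diagram while the editor had delivered the invoice.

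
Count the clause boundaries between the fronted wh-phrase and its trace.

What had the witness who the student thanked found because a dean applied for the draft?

0

"what" originates inside the matrix clause — no clause boundary is crossed.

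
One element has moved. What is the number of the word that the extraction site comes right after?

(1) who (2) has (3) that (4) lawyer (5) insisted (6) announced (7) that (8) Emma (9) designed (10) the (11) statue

The displaced element is "who" (word 1).
It is linked across 1 clause boundary (Ø).
It functions as the subject of "announced", so the gap sits immediately after word 5 ("insisted").
Base order: That lawyer has insisted that who announced that Emma designed the statue.

5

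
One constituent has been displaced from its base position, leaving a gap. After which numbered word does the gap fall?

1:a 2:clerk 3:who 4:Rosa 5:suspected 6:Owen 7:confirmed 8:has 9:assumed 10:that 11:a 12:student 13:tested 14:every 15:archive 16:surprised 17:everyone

7

The displaced element is "a clerk" (word 2).
It is linked across 2 clause boundaries (Ø → Ø).
It functions as the subject of "assumed", so the gap sits immediately after word 7 ("confirmed").
Base order: Rosa suspected Owen confirmed that a clerk has assumed that a student tested every archive.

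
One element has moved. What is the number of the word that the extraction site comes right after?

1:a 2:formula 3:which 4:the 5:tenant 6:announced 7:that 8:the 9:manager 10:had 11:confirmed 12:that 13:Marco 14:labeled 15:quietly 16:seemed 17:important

The displaced element is "a formula" (word 2).
It is linked across 2 clause boundaries (that → that).
It functions as the direct object of "labeled", so the gap sits immediately after word 14 ("labeled").
Base order: The tenant announced that the manager had confirmed that Marco labeled a formula quietly.

14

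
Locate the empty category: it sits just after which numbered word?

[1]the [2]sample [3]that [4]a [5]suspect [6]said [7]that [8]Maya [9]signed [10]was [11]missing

The displaced element is "the sample" (word 2).
It is linked across 1 clause boundary (that).
It functions as the direct object of "signed", so the gap sits immediately after word 9 ("signed").
Base order: A suspect said that Maya signed the sample.

9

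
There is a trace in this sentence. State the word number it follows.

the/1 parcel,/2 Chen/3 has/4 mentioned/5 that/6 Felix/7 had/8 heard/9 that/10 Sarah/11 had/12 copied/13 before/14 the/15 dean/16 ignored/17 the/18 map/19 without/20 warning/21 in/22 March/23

13

The displaced element is "the parcel" (word 2).
It is linked across 2 clause boundaries (that → that).
It functions as the direct object of "copied", so the gap sits immediately after word 13 ("copied").
Base order: Chen has mentioned that Felix had heard that Sarah had copied the parcel before the dean ignored the map without warning in March.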